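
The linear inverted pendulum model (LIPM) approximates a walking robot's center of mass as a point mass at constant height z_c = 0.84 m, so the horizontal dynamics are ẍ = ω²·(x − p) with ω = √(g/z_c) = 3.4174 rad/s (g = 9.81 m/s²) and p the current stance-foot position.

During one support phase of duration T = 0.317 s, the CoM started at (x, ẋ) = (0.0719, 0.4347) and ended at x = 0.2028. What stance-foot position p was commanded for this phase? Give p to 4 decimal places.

ωT = 3.4174·0.317 = 1.083316; cosh(ωT) = 1.646466, sinh(ωT) = 1.307994
x(T) = p + (x₀−p)·cosh(ωT) + (ẋ₀/ω)·sinh(ωT) ⇒ p·(1 − cosh) = x(T) − x₀·cosh − (ẋ₀/ω)·sinh
numerator   = 0.2028 − (0.0719)·1.646466 − (0.4347/3.4174)·1.307994 = -0.081960
denominator = 1 − 1.646466 = -0.646466
p = -0.081960 / -0.646466 = 0.1268

p = 0.1268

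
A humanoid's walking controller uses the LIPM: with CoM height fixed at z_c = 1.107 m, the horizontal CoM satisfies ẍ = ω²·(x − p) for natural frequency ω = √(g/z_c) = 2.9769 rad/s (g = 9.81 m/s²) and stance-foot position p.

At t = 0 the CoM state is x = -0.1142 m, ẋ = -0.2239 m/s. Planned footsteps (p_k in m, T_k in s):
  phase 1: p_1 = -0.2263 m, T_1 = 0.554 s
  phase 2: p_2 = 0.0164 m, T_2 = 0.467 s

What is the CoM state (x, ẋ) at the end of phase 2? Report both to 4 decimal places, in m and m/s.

x = -0.1113, ẋ = -0.2269

phase 1: p=-0.2263, T=0.554, ωT=1.649203, cosh=2.697516, sinh=2.505313; start (x,ẋ)=(-0.114200, -0.223900) → end (x,ẋ)=(-0.112339, 0.232075)
phase 2: p=0.0164, T=0.467, ωT=1.390212, cosh=2.132362, sinh=1.883340; start (x,ẋ)=(-0.112339, 0.232075) → end (x,ẋ)=(-0.111296, -0.226909)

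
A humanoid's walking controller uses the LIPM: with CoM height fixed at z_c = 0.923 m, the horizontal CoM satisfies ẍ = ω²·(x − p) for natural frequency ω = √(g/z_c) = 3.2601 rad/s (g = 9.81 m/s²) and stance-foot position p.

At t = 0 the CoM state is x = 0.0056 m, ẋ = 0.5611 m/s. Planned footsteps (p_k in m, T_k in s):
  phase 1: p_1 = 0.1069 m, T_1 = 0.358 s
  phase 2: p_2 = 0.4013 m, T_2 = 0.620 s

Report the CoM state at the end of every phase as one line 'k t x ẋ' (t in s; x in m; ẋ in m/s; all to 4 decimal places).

phase 1: p=0.1069, T=0.358, ωT=1.167116, cosh=1.761988, sinh=1.450725; start (x,ẋ)=(0.005600, 0.561100) → end (x,ẋ)=(0.178097, 0.509552)
phase 2: p=0.4013, T=0.620, ωT=2.021262, cosh=3.840166, sinh=3.707678; start (x,ẋ)=(0.178097, 0.509552) → end (x,ẋ)=(0.123671, -0.741182)

1 0.3580 0.1781 0.5096
2 0.9780 0.1237 -0.7412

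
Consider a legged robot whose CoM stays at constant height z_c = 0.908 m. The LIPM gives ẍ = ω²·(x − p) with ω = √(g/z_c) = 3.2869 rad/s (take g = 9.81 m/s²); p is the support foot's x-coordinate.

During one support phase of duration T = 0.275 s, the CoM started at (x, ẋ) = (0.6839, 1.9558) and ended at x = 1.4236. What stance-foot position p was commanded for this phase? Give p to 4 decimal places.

ωT = 3.2869·0.275 = 0.903898; cosh(ωT) = 1.437098, sinh(ωT) = 1.032110
x(T) = p + (x₀−p)·cosh(ωT) + (ẋ₀/ω)·sinh(ωT) ⇒ p·(1 − cosh) = x(T) − x₀·cosh − (ẋ₀/ω)·sinh
numerator   = 1.4236 − (0.6839)·1.437098 − (1.9558/3.2869)·1.032110 = -0.173367
denominator = 1 − 1.437098 = -0.437098
p = -0.173367 / -0.437098 = 0.3966

p = 0.3966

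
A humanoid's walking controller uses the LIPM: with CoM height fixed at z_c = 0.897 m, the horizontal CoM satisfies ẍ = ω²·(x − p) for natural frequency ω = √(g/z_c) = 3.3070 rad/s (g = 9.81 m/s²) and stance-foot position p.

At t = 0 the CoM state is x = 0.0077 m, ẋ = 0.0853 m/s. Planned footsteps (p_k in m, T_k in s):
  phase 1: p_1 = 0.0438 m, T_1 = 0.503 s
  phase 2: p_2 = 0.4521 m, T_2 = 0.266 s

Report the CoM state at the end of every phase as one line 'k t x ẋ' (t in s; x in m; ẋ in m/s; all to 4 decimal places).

1 0.5030 0.0107 -0.0705
2 0.7690 -0.1926 -1.5557

phase 1: p=0.0438, T=0.503, ωT=1.663421, cosh=2.733412, sinh=2.543922; start (x,ẋ)=(0.007700, 0.085300) → end (x,ẋ)=(0.010741, -0.070540)
phase 2: p=0.4521, T=0.266, ωT=0.879662, cosh=1.412504, sinh=0.997581; start (x,ẋ)=(0.010741, -0.070540) → end (x,ẋ)=(-0.192600, -1.555681)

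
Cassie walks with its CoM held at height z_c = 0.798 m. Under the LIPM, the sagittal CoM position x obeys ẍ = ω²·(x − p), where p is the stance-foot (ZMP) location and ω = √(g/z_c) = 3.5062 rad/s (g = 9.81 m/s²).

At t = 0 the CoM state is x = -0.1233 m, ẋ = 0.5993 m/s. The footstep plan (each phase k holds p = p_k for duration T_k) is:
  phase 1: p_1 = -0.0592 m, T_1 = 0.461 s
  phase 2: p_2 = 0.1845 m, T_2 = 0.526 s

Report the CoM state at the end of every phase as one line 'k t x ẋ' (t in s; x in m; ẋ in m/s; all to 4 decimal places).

phase 1: p=-0.0592, T=0.461, ωT=1.616358, cosh=2.616671, sinh=2.418050; start (x,ẋ)=(-0.123300, 0.599300) → end (x,ẋ)=(0.186379, 1.024720)
phase 2: p=0.1845, T=0.526, ωT=1.844261, cosh=3.240784, sinh=3.082642; start (x,ẋ)=(0.186379, 1.024720) → end (x,ẋ)=(1.091520, 3.341202)

1 0.4610 0.1864 1.0247
2 0.9870 1.0915 3.3412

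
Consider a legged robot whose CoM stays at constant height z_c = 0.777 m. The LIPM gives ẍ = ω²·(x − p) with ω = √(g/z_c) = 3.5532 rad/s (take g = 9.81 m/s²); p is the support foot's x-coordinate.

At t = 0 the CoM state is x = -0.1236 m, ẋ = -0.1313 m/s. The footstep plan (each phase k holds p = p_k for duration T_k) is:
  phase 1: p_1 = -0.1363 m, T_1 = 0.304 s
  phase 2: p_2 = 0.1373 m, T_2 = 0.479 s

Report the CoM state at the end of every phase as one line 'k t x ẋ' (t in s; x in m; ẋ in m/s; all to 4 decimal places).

phase 1: p=-0.1363, T=0.304, ωT=1.080173, cosh=1.642363, sinh=1.302826; start (x,ẋ)=(-0.123600, -0.131300) → end (x,ẋ)=(-0.163585, -0.156851)
phase 2: p=0.1373, T=0.479, ωT=1.701983, cosh=2.833567, sinh=2.651245; start (x,ẋ)=(-0.163585, -0.156851) → end (x,ẋ)=(-0.832313, -3.278905)

1 0.3040 -0.1636 -0.1569
2 0.7830 -0.8323 -3.2789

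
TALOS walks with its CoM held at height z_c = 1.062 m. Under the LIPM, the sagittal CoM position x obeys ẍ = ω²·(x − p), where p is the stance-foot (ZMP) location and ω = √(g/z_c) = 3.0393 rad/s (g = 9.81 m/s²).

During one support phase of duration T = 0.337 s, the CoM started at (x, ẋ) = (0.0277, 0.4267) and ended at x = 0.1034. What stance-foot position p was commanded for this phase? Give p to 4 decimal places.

ωT = 3.0393·0.337 = 1.024244; cosh(ωT) = 1.572029, sinh(ωT) = 1.212961
x(T) = p + (x₀−p)·cosh(ωT) + (ẋ₀/ω)·sinh(ωT) ⇒ p·(1 − cosh) = x(T) − x₀·cosh − (ẋ₀/ω)·sinh
numerator   = 0.1034 − (0.0277)·1.572029 − (0.4267/3.0393)·1.212961 = -0.110438
denominator = 1 − 1.572029 = -0.572029
p = -0.110438 / -0.572029 = 0.1931

p = 0.1931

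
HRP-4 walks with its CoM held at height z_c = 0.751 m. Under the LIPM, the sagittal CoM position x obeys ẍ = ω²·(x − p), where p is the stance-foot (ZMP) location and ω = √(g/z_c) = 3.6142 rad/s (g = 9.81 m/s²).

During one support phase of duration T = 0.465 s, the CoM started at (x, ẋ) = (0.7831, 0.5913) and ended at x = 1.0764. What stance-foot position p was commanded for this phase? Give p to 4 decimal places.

ωT = 3.6142·0.465 = 1.680603; cosh(ωT) = 2.777527, sinh(ωT) = 2.591265
x(T) = p + (x₀−p)·cosh(ωT) + (ẋ₀/ω)·sinh(ωT) ⇒ p·(1 − cosh) = x(T) − x₀·cosh − (ẋ₀/ω)·sinh
numerator   = 1.0764 − (0.7831)·2.777527 − (0.5913/3.6142)·2.591265 = -1.522625
denominator = 1 − 2.777527 = -1.777527
p = -1.522625 / -1.777527 = 0.8566

p = 0.8566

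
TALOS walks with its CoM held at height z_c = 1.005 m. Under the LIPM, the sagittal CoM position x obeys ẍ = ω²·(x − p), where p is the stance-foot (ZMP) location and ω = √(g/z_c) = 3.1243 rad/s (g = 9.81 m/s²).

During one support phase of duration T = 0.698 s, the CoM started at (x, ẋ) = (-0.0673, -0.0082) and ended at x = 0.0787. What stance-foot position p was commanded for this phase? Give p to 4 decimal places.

p = -0.1125

ωT = 3.1243·0.698 = 2.180761; cosh(ωT) = 4.483000, sinh(ωT) = 4.370044
x(T) = p + (x₀−p)·cosh(ωT) + (ẋ₀/ω)·sinh(ωT) ⇒ p·(1 − cosh) = x(T) − x₀·cosh − (ẋ₀/ω)·sinh
numerator   = 0.0787 − (-0.0673)·4.483000 − (-0.0082/3.1243)·4.370044 = 0.391875
denominator = 1 − 4.483000 = -3.483000
p = 0.391875 / -3.483000 = -0.1125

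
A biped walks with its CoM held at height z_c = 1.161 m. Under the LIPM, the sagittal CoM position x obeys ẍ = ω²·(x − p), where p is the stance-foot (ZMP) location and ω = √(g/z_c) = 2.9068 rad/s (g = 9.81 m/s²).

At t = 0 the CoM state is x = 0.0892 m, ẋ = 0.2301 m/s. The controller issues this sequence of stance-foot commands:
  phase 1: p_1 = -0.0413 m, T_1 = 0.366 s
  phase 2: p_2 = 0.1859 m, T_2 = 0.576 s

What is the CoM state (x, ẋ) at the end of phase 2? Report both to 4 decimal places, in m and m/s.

phase 1: p=-0.0413, T=0.366, ωT=1.063889, cosh=1.621364, sinh=1.276253; start (x,ẋ)=(0.089200, 0.230100) → end (x,ẋ)=(0.271315, 0.857206)
phase 2: p=0.1859, T=0.576, ωT=1.674317, cosh=2.761293, sinh=2.573856; start (x,ẋ)=(0.271315, 0.857206) → end (x,ẋ)=(1.180779, 3.006048)

x = 1.1808, ẋ = 3.0060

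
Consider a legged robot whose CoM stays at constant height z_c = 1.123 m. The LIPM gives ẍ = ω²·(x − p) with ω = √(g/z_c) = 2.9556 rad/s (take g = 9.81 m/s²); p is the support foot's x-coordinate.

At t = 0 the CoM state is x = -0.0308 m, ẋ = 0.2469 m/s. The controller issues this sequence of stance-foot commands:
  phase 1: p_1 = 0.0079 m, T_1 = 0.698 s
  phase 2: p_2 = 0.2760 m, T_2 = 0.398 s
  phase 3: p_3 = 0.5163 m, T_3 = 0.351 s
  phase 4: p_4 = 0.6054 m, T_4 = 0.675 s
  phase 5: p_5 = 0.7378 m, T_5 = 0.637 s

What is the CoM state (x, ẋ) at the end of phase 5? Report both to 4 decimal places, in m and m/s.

phase 1: p=0.0079, T=0.698, ωT=2.063009, cosh=3.998342, sinh=3.871271; start (x,ẋ)=(-0.030800, 0.246900) → end (x,ẋ)=(0.176556, 0.544388)
phase 2: p=0.2760, T=0.398, ωT=1.176329, cosh=1.775429, sinh=1.467020; start (x,ẋ)=(0.176556, 0.544388) → end (x,ẋ)=(0.369653, 0.535340)
phase 3: p=0.5163, T=0.351, ωT=1.037416, cosh=1.588142, sinh=1.233773; start (x,ẋ)=(0.369653, 0.535340) → end (x,ẋ)=(0.506873, 0.315441)
phase 4: p=0.6054, T=0.675, ωT=1.995030, cosh=3.744217, sinh=3.608207; start (x,ẋ)=(0.506873, 0.315441) → end (x,ẋ)=(0.621585, 0.130347)
phase 5: p=0.7378, T=0.637, ωT=1.882717, cosh=3.361756, sinh=3.209580; start (x,ẋ)=(0.621585, 0.130347) → end (x,ẋ)=(0.488663, -0.664244)

x = 0.4887, ẋ = -0.6642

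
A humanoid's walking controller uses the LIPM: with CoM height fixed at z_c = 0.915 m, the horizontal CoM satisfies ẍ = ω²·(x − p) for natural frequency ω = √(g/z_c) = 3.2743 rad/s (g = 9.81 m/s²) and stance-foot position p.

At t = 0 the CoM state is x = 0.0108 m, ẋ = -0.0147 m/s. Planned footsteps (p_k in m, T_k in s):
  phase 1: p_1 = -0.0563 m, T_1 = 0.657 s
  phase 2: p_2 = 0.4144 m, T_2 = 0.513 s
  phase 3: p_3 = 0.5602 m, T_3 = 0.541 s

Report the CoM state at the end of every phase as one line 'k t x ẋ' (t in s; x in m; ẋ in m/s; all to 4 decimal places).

phase 1: p=-0.0563, T=0.657, ωT=2.151215, cosh=4.355819, sinh=4.239477; start (x,ẋ)=(0.010800, -0.014700) → end (x,ẋ)=(0.216942, 0.867406)
phase 2: p=0.4144, T=0.513, ωT=1.679716, cosh=2.775229, sinh=2.588802; start (x,ẋ)=(0.216942, 0.867406) → end (x,ẋ)=(0.552218, 0.733497)
phase 3: p=0.5602, T=0.541, ωT=1.771396, cosh=3.024576, sinh=2.854481; start (x,ẋ)=(0.552218, 0.733497) → end (x,ẋ)=(1.175509, 2.143916)

1 0.6570 0.2169 0.8674
2 1.1700 0.5522 0.7335
3 1.7110 1.1755 2.1439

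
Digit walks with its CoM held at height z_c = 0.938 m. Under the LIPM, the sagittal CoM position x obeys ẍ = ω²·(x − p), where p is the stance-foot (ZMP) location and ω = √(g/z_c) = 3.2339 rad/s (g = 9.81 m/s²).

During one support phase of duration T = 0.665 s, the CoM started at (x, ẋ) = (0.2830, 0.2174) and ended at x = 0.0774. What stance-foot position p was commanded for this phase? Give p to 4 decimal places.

p = 0.4293

ωT = 3.2339·0.665 = 2.150544; cosh(ωT) = 4.352973, sinh(ωT) = 4.236552
x(T) = p + (x₀−p)·cosh(ωT) + (ẋ₀/ω)·sinh(ωT) ⇒ p·(1 − cosh) = x(T) − x₀·cosh − (ẋ₀/ω)·sinh
numerator   = 0.0774 − (0.2830)·4.352973 − (0.2174/3.2339)·4.236552 = -1.439295
denominator = 1 − 4.352973 = -3.352973
p = -1.439295 / -3.352973 = 0.4293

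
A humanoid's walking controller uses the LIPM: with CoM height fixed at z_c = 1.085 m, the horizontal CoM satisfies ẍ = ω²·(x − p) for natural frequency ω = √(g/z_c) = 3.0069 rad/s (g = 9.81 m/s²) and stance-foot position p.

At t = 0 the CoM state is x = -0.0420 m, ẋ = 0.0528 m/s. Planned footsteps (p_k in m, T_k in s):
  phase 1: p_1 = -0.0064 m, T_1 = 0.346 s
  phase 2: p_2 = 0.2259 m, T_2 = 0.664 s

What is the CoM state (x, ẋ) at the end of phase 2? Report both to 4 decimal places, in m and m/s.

x = -0.8345, ẋ = -3.0859

phase 1: p=-0.0064, T=0.346, ωT=1.040387, cosh=1.591816, sinh=1.238498; start (x,ẋ)=(-0.042000, 0.052800) → end (x,ẋ)=(-0.041321, -0.048528)
phase 2: p=0.2259, T=0.664, ωT=1.996582, cosh=3.749820, sinh=3.614021; start (x,ẋ)=(-0.041321, -0.048528) → end (x,ẋ)=(-0.834457, -3.085862)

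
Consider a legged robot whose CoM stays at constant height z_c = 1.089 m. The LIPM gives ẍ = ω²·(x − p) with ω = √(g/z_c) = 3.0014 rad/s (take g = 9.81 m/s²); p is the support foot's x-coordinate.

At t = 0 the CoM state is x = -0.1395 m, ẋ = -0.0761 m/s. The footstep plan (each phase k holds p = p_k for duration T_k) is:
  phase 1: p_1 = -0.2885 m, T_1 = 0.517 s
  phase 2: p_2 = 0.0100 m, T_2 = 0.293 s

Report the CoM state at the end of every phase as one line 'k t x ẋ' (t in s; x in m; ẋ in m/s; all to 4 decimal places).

1 0.5170 0.0217 0.8203
2 0.8100 0.2991 1.1936

phase 1: p=-0.2885, T=0.517, ωT=1.551724, cosh=2.465741, sinh=2.253858; start (x,ẋ)=(-0.139500, -0.076100) → end (x,ẋ)=(0.021749, 0.820302)
phase 2: p=0.0100, T=0.293, ωT=0.879410, cosh=1.412253, sinh=0.997225; start (x,ẋ)=(0.021749, 0.820302) → end (x,ẋ)=(0.299141, 1.193640)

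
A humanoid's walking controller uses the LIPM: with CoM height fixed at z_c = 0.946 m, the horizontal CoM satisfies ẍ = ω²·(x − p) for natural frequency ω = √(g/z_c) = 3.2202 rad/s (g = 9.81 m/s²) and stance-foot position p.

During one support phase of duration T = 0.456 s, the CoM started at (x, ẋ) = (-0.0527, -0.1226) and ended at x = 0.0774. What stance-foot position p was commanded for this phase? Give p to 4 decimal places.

ωT = 3.2202·0.456 = 1.468411; cosh(ωT) = 2.286311, sinh(ωT) = 2.056020
x(T) = p + (x₀−p)·cosh(ωT) + (ẋ₀/ω)·sinh(ωT) ⇒ p·(1 − cosh) = x(T) − x₀·cosh − (ẋ₀/ω)·sinh
numerator   = 0.0774 − (-0.0527)·2.286311 − (-0.1226/3.2202)·2.056020 = 0.276166
denominator = 1 − 2.286311 = -1.286311
p = 0.276166 / -1.286311 = -0.2147

p = -0.2147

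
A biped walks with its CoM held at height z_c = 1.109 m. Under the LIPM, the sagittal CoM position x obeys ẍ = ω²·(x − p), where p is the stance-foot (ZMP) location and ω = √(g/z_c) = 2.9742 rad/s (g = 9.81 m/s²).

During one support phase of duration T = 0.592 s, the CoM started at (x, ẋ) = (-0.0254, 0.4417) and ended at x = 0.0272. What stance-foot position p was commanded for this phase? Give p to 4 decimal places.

ωT = 2.9742·0.592 = 1.760726; cosh(ωT) = 2.994291, sinh(ωT) = 2.822371
x(T) = p + (x₀−p)·cosh(ωT) + (ẋ₀/ω)·sinh(ωT) ⇒ p·(1 − cosh) = x(T) − x₀·cosh − (ẋ₀/ω)·sinh
numerator   = 0.0272 − (-0.0254)·2.994291 − (0.4417/2.9742)·2.822371 = -0.315897
denominator = 1 − 2.994291 = -1.994291
p = -0.315897 / -1.994291 = 0.1584

p = 0.1584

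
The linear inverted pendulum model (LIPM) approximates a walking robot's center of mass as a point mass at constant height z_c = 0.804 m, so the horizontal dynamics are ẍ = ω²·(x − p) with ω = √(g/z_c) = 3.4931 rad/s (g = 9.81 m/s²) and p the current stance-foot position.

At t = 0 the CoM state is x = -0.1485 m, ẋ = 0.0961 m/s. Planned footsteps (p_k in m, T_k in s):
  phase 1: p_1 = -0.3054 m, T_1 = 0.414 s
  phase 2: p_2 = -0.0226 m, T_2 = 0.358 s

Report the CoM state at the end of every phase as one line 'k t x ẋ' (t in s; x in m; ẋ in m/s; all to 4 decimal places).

phase 1: p=-0.3054, T=0.414, ωT=1.446143, cosh=2.241091, sinh=2.005614; start (x,ẋ)=(-0.148500, 0.096100) → end (x,ẋ)=(0.101404, 1.314581)
phase 2: p=-0.0226, T=0.358, ωT=1.250530, cosh=1.889273, sinh=1.602920; start (x,ẋ)=(0.101404, 1.314581) → end (x,ẋ)=(0.814915, 3.177922)

1 0.4140 0.1014 1.3146
2 0.7720 0.8149 3.1779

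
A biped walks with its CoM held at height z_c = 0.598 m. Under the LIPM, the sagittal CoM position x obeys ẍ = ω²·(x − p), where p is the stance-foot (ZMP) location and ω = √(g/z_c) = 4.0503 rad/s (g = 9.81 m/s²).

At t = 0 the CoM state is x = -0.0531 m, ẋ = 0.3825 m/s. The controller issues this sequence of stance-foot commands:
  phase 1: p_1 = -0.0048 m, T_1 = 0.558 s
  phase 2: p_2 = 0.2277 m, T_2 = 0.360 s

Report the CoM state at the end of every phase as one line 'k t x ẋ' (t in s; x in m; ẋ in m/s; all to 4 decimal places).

1 0.5580 0.2088 0.9256
2 0.9180 0.6495 1.9415

phase 1: p=-0.0048, T=0.558, ωT=2.260067, cosh=4.844039, sinh=4.739696; start (x,ẋ)=(-0.053100, 0.382500) → end (x,ẋ)=(0.208838, 0.925621)
phase 2: p=0.2277, T=0.360, ωT=1.458108, cosh=2.265248, sinh=2.032572; start (x,ẋ)=(0.208838, 0.925621) → end (x,ẋ)=(0.649479, 1.941476)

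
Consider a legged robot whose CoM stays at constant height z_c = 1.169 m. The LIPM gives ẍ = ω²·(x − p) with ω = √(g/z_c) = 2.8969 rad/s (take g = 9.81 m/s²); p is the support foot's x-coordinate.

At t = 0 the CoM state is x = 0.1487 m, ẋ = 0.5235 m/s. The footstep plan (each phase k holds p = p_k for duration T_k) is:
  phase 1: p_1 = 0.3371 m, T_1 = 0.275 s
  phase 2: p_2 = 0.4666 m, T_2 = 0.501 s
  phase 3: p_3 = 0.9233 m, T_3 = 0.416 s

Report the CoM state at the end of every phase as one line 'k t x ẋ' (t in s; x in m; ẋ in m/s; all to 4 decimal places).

phase 1: p=0.3371, T=0.275, ωT=0.796648, cosh=1.334465, sinh=0.883627; start (x,ẋ)=(0.148700, 0.523500) → end (x,ẋ)=(0.245367, 0.216330)
phase 2: p=0.4666, T=0.501, ωT=1.451347, cosh=2.251557, sinh=2.017303; start (x,ẋ)=(0.245367, 0.216330) → end (x,ẋ)=(0.119127, -0.805787)
phase 3: p=0.9233, T=0.416, ωT=1.205110, cosh=1.818393, sinh=1.518734; start (x,ẋ)=(0.119127, -0.805787) → end (x,ẋ)=(-0.961446, -5.003295)

1 0.2750 0.2454 0.2163
2 0.7760 0.1191 -0.8058
3 1.1920 -0.9614 -5.0033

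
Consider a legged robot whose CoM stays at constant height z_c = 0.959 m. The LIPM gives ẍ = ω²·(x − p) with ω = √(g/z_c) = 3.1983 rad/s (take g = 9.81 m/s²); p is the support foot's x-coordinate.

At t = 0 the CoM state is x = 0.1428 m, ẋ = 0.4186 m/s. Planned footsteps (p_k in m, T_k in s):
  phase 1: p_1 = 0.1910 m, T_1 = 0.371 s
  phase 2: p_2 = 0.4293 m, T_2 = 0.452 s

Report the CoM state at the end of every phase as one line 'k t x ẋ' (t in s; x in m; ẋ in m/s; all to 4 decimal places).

1 0.3710 0.2991 0.5206
2 0.8230 0.4639 0.3313

phase 1: p=0.1910, T=0.371, ωT=1.186569, cosh=1.790545, sinh=1.485278; start (x,ẋ)=(0.142800, 0.418600) → end (x,ẋ)=(0.299092, 0.520555)
phase 2: p=0.4293, T=0.452, ωT=1.445632, cosh=2.240065, sinh=2.004467; start (x,ẋ)=(0.299092, 0.520555) → end (x,ẋ)=(0.463872, 0.331327)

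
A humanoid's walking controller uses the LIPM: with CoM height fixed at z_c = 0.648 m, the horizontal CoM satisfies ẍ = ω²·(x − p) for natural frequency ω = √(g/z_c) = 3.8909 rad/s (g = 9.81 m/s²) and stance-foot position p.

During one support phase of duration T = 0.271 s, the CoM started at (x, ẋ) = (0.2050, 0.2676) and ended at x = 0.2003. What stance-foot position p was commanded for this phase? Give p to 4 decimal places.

ωT = 3.8909·0.271 = 1.054434; cosh(ωT) = 1.609370, sinh(ωT) = 1.260980
x(T) = p + (x₀−p)·cosh(ωT) + (ẋ₀/ω)·sinh(ωT) ⇒ p·(1 − cosh) = x(T) − x₀·cosh − (ẋ₀/ω)·sinh
numerator   = 0.2003 − (0.2050)·1.609370 − (0.2676/3.8909)·1.260980 = -0.216346
denominator = 1 − 1.609370 = -0.609370
p = -0.216346 / -0.609370 = 0.3550

p = 0.3550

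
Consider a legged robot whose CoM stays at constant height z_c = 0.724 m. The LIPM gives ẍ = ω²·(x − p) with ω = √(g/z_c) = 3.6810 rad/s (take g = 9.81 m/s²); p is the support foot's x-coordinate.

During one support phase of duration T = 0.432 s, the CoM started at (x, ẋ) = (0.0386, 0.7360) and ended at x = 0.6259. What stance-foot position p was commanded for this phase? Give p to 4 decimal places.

ωT = 3.6810·0.432 = 1.590192; cosh(ωT) = 2.554289, sinh(ωT) = 2.350402
x(T) = p + (x₀−p)·cosh(ωT) + (ẋ₀/ω)·sinh(ωT) ⇒ p·(1 − cosh) = x(T) − x₀·cosh − (ẋ₀/ω)·sinh
numerator   = 0.6259 − (0.0386)·2.554289 − (0.7360/3.6810)·2.350402 = 0.057352
denominator = 1 − 2.554289 = -1.554289
p = 0.057352 / -1.554289 = -0.0369

p = -0.0369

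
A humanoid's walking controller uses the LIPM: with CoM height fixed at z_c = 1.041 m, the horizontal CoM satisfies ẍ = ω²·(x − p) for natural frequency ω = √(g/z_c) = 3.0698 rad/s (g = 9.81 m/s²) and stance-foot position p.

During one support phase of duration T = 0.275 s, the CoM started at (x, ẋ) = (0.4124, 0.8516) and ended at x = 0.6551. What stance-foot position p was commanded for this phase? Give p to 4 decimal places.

p = 0.4661

ωT = 3.0698·0.275 = 0.844195; cosh(ωT) = 1.378004, sinh(ωT) = 0.948101
x(T) = p + (x₀−p)·cosh(ωT) + (ẋ₀/ω)·sinh(ωT) ⇒ p·(1 − cosh) = x(T) − x₀·cosh − (ẋ₀/ω)·sinh
numerator   = 0.6551 − (0.4124)·1.378004 − (0.8516/3.0698)·0.948101 = -0.176204
denominator = 1 − 1.378004 = -0.378004
p = -0.176204 / -0.378004 = 0.4661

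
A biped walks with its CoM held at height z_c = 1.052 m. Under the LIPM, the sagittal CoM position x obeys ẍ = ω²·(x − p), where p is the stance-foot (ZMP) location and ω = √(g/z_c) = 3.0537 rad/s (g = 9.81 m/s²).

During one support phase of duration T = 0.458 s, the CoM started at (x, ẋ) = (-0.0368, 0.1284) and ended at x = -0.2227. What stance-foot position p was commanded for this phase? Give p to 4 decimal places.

p = 0.1947

ωT = 3.0537·0.458 = 1.398595; cosh(ωT) = 2.148224, sinh(ωT) = 1.901281
x(T) = p + (x₀−p)·cosh(ωT) + (ẋ₀/ω)·sinh(ωT) ⇒ p·(1 − cosh) = x(T) − x₀·cosh − (ẋ₀/ω)·sinh
numerator   = -0.2227 − (-0.0368)·2.148224 − (0.1284/3.0537)·1.901281 = -0.223589
denominator = 1 − 2.148224 = -1.148224
p = -0.223589 / -1.148224 = 0.1947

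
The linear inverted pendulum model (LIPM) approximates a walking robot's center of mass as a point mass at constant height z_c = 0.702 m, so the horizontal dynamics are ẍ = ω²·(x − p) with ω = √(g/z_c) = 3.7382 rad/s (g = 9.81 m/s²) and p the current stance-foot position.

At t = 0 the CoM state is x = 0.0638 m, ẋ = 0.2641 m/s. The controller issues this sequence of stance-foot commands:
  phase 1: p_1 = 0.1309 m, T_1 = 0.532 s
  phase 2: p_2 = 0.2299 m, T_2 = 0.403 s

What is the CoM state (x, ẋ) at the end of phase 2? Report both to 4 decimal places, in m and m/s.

phase 1: p=0.1309, T=0.532, ωT=1.988722, cosh=3.721532, sinh=3.584662; start (x,ẋ)=(0.063800, 0.264100) → end (x,ẋ)=(0.134438, 0.083704)
phase 2: p=0.2299, T=0.403, ωT=1.506495, cosh=2.366288, sinh=2.144602; start (x,ẋ)=(0.134438, 0.083704) → end (x,ẋ)=(0.052030, -0.567247)

x = 0.0520, ẋ = -0.5672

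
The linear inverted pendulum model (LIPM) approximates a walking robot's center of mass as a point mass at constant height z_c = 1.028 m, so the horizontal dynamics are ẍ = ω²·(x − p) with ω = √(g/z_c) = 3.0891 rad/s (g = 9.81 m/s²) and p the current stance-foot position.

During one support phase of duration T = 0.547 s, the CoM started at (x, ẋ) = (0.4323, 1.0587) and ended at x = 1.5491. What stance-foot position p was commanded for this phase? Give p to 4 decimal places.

ωT = 3.0891·0.547 = 1.689738; cosh(ωT) = 2.801314, sinh(ωT) = 2.616746
x(T) = p + (x₀−p)·cosh(ωT) + (ẋ₀/ω)·sinh(ωT) ⇒ p·(1 − cosh) = x(T) − x₀·cosh − (ẋ₀/ω)·sinh
numerator   = 1.5491 − (0.4323)·2.801314 − (1.0587/3.0891)·2.616746 = -0.558722
denominator = 1 − 2.801314 = -1.801314
p = -0.558722 / -1.801314 = 0.3102

p = 0.3102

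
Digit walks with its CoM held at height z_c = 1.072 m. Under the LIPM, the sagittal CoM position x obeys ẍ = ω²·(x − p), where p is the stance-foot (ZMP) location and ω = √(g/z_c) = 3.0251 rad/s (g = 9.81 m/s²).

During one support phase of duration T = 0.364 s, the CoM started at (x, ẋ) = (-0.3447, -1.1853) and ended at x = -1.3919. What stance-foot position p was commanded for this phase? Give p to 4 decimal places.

p = 0.4360

ωT = 3.0251·0.364 = 1.101136; cosh(ωT) = 1.670037, sinh(ωT) = 1.337544
x(T) = p + (x₀−p)·cosh(ωT) + (ẋ₀/ω)·sinh(ωT) ⇒ p·(1 − cosh) = x(T) − x₀·cosh − (ẋ₀/ω)·sinh
numerator   = -1.3919 − (-0.3447)·1.670037 − (-1.1853/3.0251)·1.337544 = -0.292159
denominator = 1 − 1.670037 = -0.670037
p = -0.292159 / -0.670037 = 0.4360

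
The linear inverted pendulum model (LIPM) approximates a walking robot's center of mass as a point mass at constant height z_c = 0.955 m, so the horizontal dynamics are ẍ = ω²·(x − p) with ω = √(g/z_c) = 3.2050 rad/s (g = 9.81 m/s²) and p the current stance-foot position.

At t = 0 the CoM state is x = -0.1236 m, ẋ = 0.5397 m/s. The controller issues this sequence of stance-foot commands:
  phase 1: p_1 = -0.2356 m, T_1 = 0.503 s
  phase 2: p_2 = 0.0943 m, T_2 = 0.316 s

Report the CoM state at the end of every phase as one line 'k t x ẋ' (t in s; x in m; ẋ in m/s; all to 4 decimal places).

phase 1: p=-0.2356, T=0.503, ωT=1.612115, cosh=2.606434, sinh=2.406969; start (x,ẋ)=(-0.123600, 0.539700) → end (x,ẋ)=(0.461638, 2.270698)
phase 2: p=0.0943, T=0.316, ωT=1.012780, cosh=1.558226, sinh=1.195018; start (x,ẋ)=(0.461638, 2.270698) → end (x,ẋ)=(1.513349, 4.945177)

1 0.5030 0.4616 2.2707
2 0.8190 1.5133 4.9452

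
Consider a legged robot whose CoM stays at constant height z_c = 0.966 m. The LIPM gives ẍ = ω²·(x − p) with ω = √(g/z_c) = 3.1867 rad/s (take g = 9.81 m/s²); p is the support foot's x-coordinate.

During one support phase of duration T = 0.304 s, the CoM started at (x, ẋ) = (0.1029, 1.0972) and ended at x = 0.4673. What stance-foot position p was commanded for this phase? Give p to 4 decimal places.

ωT = 3.1867·0.304 = 0.968757; cosh(ωT) = 1.507111, sinh(ωT) = 1.127556
x(T) = p + (x₀−p)·cosh(ωT) + (ẋ₀/ω)·sinh(ωT) ⇒ p·(1 − cosh) = x(T) − x₀·cosh − (ẋ₀/ω)·sinh
numerator   = 0.4673 − (0.1029)·1.507111 − (1.0972/3.1867)·1.127556 = -0.076006
denominator = 1 − 1.507111 = -0.507111
p = -0.076006 / -0.507111 = 0.1499

p = 0.1499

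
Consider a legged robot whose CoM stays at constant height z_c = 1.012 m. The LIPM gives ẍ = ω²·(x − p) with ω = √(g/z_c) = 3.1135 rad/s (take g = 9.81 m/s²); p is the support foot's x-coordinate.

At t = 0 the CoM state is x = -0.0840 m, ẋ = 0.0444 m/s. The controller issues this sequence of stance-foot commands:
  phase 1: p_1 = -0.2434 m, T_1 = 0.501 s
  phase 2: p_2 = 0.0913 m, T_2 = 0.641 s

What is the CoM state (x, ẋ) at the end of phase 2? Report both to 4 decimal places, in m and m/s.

x = 1.8792, ẋ = 5.6953

phase 1: p=-0.2434, T=0.501, ωT=1.559864, cosh=2.484168, sinh=2.274003; start (x,ẋ)=(-0.084000, 0.044400) → end (x,ẋ)=(0.185005, 1.238867)
phase 2: p=0.0913, T=0.641, ωT=1.995754, cosh=3.746828, sinh=3.610917; start (x,ẋ)=(0.185005, 1.238867) → end (x,ẋ)=(1.879185, 5.695305)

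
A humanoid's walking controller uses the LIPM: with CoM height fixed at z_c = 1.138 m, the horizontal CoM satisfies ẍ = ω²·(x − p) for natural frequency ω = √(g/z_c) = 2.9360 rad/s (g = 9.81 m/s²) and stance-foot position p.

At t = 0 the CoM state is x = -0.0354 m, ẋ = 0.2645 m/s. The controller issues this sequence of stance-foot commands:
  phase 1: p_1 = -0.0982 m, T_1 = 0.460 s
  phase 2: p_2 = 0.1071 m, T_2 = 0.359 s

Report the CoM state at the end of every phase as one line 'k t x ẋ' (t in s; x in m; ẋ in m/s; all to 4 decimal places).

1 0.4600 0.1933 0.8766
2 0.8190 0.6221 1.7294

phase 1: p=-0.0982, T=0.460, ωT=1.350560, cosh=2.059341, sinh=1.800246; start (x,ẋ)=(-0.035400, 0.264500) → end (x,ẋ)=(0.193308, 0.876626)
phase 2: p=0.1071, T=0.359, ωT=1.054024, cosh=1.608853, sinh=1.260321; start (x,ẋ)=(0.193308, 0.876626) → end (x,ẋ)=(0.622101, 1.729359)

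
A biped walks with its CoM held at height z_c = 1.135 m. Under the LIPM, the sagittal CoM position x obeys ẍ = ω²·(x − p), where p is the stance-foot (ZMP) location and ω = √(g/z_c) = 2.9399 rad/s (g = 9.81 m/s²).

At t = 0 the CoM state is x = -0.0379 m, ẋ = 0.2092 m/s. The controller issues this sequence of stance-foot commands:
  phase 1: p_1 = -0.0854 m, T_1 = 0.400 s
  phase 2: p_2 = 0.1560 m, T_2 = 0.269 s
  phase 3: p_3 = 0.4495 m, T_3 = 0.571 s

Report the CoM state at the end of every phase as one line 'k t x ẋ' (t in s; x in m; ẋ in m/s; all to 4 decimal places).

1 0.4000 0.1033 0.5761
2 0.6690 0.2575 0.6300
3 1.2400 0.4713 0.2871

phase 1: p=-0.0854, T=0.400, ωT=1.175960, cosh=1.774888, sinh=1.466365; start (x,ẋ)=(-0.037900, 0.209200) → end (x,ẋ)=(0.103252, 0.576077)
phase 2: p=0.1560, T=0.269, ωT=0.790833, cosh=1.329350, sinh=0.875883; start (x,ẋ)=(0.103252, 0.576077) → end (x,ẋ)=(0.257510, 0.629982)
phase 3: p=0.4495, T=0.571, ωT=1.678683, cosh=2.772557, sinh=2.585937; start (x,ẋ)=(0.257510, 0.629982) → end (x,ẋ)=(0.471330, 0.287078)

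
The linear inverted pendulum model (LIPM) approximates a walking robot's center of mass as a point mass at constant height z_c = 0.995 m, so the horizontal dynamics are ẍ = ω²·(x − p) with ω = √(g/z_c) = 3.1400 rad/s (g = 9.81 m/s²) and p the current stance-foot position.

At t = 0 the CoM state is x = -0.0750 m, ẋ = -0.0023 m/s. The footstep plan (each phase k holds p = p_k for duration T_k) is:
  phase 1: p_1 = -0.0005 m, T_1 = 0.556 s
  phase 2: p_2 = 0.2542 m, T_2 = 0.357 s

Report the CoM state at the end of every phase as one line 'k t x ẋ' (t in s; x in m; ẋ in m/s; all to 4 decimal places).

phase 1: p=-0.0005, T=0.556, ωT=1.745840, cosh=2.952606, sinh=2.778107; start (x,ẋ)=(-0.075000, -0.002300) → end (x,ẋ)=(-0.222504, -0.656674)
phase 2: p=0.2542, T=0.357, ωT=1.120980, cosh=1.696910, sinh=1.370950; start (x,ẋ)=(-0.222504, -0.656674) → end (x,ẋ)=(-0.841433, -3.166423)

1 0.5560 -0.2225 -0.6567
2 0.9130 -0.8414 -3.1664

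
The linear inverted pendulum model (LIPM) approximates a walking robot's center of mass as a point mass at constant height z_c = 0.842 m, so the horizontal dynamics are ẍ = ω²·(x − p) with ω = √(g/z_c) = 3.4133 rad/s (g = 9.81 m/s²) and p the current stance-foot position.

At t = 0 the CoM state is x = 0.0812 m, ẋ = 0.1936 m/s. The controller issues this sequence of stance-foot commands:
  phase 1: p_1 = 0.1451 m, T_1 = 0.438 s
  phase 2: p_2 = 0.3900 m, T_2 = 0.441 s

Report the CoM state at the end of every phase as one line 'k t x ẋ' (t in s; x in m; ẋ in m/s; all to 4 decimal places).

phase 1: p=0.1451, T=0.438, ωT=1.495025, cosh=2.341846, sinh=2.117603; start (x,ẋ)=(0.081200, 0.193600) → end (x,ẋ)=(0.115565, -0.008489)
phase 2: p=0.3900, T=0.441, ωT=1.505265, cosh=2.363654, sinh=2.141695; start (x,ẋ)=(0.115565, -0.008489) → end (x,ẋ)=(-0.263996, -2.026252)

1 0.4380 0.1156 -0.0085
2 0.8790 -0.2640 -2.0263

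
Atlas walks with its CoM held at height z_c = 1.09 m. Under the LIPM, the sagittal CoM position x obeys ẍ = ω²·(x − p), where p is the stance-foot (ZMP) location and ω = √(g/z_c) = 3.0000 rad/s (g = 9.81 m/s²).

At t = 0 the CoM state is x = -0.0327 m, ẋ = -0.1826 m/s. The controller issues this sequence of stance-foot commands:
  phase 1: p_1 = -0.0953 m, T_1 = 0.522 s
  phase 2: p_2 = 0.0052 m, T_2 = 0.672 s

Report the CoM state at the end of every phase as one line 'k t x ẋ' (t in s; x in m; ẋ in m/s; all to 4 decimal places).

1 0.5220 -0.0783 -0.0262
2 1.1940 -0.3459 -1.0235

phase 1: p=-0.0953, T=0.522, ωT=1.566000, cosh=2.498170, sinh=2.289290; start (x,ẋ)=(-0.032700, -0.182600) → end (x,ẋ)=(-0.078256, -0.026237)
phase 2: p=0.0052, T=0.672, ωT=2.016000, cosh=3.820710, sinh=3.687522; start (x,ẋ)=(-0.078256, -0.026237) → end (x,ẋ)=(-0.345911, -1.023482)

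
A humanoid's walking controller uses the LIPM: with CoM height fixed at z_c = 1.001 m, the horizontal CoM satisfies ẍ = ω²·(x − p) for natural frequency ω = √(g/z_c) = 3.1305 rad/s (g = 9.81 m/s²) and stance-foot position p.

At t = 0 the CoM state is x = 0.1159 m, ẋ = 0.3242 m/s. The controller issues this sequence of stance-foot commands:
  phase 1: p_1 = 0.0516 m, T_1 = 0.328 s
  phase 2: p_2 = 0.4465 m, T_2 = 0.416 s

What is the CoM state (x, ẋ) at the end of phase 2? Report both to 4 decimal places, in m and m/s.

phase 1: p=0.0516, T=0.328, ωT=1.026804, cosh=1.575139, sinh=1.216989; start (x,ẋ)=(0.115900, 0.324200) → end (x,ẋ)=(0.278915, 0.755629)
phase 2: p=0.4465, T=0.416, ωT=1.302288, cosh=1.974805, sinh=1.702896; start (x,ẋ)=(0.278915, 0.755629) → end (x,ẋ)=(0.526591, 0.598838)

x = 0.5266, ẋ = 0.5988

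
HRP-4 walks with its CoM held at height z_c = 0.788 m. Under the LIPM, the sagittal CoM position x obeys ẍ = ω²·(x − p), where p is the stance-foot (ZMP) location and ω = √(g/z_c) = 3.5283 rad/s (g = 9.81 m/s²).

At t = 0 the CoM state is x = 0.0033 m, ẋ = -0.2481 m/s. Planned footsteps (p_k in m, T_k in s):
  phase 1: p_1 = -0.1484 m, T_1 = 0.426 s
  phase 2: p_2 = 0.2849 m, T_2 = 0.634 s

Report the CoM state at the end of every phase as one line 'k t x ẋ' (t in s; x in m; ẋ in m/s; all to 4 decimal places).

phase 1: p=-0.1484, T=0.426, ωT=1.503056, cosh=2.358927, sinh=2.136478; start (x,ẋ)=(0.003300, -0.248100) → end (x,ẋ)=(0.059218, 0.558285)
phase 2: p=0.2849, T=0.634, ωT=2.236942, cosh=4.735718, sinh=4.628934; start (x,ẋ)=(0.059218, 0.558285) → end (x,ẋ)=(-0.051426, -1.042013)

1 0.4260 0.0592 0.5583
2 1.0600 -0.0514 -1.0420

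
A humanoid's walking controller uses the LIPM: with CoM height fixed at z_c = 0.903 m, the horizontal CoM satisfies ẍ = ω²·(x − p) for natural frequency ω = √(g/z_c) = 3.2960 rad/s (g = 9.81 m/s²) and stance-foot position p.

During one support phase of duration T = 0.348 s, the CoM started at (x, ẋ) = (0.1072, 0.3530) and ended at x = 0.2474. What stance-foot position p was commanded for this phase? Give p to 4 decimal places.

p = 0.1228

ωT = 3.2960·0.348 = 1.147008; cosh(ωT) = 1.733172, sinh(ωT) = 1.415586
x(T) = p + (x₀−p)·cosh(ωT) + (ẋ₀/ω)·sinh(ωT) ⇒ p·(1 − cosh) = x(T) − x₀·cosh − (ẋ₀/ω)·sinh
numerator   = 0.2474 − (0.1072)·1.733172 − (0.3530/3.2960)·1.415586 = -0.090005
denominator = 1 − 1.733172 = -0.733172
p = -0.090005 / -0.733172 = 0.1228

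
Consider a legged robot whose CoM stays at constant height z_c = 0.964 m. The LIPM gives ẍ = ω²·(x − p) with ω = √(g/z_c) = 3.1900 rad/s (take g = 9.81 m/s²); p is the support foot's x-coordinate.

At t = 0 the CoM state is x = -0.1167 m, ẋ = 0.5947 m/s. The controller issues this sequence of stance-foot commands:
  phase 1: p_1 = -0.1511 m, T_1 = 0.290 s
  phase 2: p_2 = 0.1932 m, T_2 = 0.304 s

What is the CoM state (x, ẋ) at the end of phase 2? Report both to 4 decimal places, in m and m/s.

phase 1: p=-0.1511, T=0.290, ωT=0.925100, cosh=1.459306, sinh=1.062814; start (x,ẋ)=(-0.116700, 0.594700) → end (x,ẋ)=(0.097237, 0.984478)
phase 2: p=0.1932, T=0.304, ωT=0.969760, cosh=1.508243, sinh=1.129069; start (x,ẋ)=(0.097237, 0.984478) → end (x,ẋ)=(0.396910, 1.139199)

x = 0.3969, ẋ = 1.1392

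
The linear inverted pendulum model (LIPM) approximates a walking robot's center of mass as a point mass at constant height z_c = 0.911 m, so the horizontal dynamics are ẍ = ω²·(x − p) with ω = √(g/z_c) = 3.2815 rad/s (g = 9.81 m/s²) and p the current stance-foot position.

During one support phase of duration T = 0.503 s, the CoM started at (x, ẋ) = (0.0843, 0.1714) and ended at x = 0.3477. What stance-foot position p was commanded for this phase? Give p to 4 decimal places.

ωT = 3.2815·0.503 = 1.650594; cosh(ωT) = 2.701006, sinh(ωT) = 2.509070
x(T) = p + (x₀−p)·cosh(ωT) + (ẋ₀/ω)·sinh(ωT) ⇒ p·(1 − cosh) = x(T) − x₀·cosh − (ẋ₀/ω)·sinh
numerator   = 0.3477 − (0.0843)·2.701006 − (0.1714/3.2815)·2.509070 = -0.011049
denominator = 1 − 2.701006 = -1.701006
p = -0.011049 / -1.701006 = 0.0065

p = 0.0065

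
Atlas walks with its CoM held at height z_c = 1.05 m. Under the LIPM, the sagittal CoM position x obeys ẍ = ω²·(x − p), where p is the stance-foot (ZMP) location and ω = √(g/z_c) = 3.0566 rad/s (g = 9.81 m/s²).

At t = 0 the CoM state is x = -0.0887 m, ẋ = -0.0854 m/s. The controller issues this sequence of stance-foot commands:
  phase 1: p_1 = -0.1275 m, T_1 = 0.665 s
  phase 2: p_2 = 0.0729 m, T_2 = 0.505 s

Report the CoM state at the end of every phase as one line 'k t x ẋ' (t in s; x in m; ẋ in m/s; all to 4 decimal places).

1 0.6650 -0.0817 0.1134
2 1.1700 -0.2226 -0.7780

phase 1: p=-0.1275, T=0.665, ωT=2.032639, cosh=3.882598, sinh=3.751609; start (x,ẋ)=(-0.088700, -0.085400) → end (x,ẋ)=(-0.081673, 0.113352)
phase 2: p=0.0729, T=0.505, ωT=1.543583, cosh=2.447474, sinh=2.233860; start (x,ẋ)=(-0.081673, 0.113352) → end (x,ẋ)=(-0.222573, -0.778003)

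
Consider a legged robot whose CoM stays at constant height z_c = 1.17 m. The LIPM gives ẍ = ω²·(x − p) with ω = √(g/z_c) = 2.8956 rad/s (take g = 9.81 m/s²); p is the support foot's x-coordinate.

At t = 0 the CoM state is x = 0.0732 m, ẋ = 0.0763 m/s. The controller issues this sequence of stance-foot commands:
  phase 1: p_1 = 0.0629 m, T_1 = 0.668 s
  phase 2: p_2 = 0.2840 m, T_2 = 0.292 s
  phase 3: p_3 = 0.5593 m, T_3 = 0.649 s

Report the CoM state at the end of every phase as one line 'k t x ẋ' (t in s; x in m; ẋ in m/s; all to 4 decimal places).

1 0.6680 0.1885 0.3705
2 0.9600 0.2739 0.2484
3 1.6090 -0.1227 -1.8108

phase 1: p=0.0629, T=0.668, ωT=1.934261, cosh=3.531729, sinh=3.387198; start (x,ẋ)=(0.073200, 0.076300) → end (x,ẋ)=(0.188531, 0.370493)
phase 2: p=0.2840, T=0.292, ωT=0.845515, cosh=1.379257, sinh=0.949921; start (x,ẋ)=(0.188531, 0.370493) → end (x,ẋ)=(0.273866, 0.248408)
phase 3: p=0.5593, T=0.649, ωT=1.879244, cosh=3.350630, sinh=3.197925; start (x,ẋ)=(0.273866, 0.248408) → end (x,ẋ)=(-0.122741, -1.810772)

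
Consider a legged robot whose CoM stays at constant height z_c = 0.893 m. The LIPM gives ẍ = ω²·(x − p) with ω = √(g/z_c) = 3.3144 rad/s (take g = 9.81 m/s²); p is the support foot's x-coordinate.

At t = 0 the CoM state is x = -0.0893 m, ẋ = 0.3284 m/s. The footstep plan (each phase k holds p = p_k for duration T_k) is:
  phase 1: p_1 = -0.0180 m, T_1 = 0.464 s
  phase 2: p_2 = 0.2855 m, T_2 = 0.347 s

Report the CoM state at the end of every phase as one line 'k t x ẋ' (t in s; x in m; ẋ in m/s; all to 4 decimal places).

phase 1: p=-0.0180, T=0.464, ωT=1.537882, cosh=2.434777, sinh=2.219942; start (x,ẋ)=(-0.089300, 0.328400) → end (x,ẋ)=(0.028358, 0.274972)
phase 2: p=0.2855, T=0.347, ωT=1.150097, cosh=1.737552, sinh=1.420946; start (x,ẋ)=(0.028358, 0.274972) → end (x,ẋ)=(-0.043411, -0.733253)

1 0.4640 0.0284 0.2750
2 0.8110 -0.0434 -0.7333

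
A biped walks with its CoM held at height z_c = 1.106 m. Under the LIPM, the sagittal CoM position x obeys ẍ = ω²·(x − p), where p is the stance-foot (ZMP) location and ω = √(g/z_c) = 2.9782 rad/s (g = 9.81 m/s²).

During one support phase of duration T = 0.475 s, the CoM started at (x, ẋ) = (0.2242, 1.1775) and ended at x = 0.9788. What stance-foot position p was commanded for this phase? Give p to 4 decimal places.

ωT = 2.9782·0.475 = 1.414645; cosh(ωT) = 2.179019, sinh(ωT) = 1.936007
x(T) = p + (x₀−p)·cosh(ωT) + (ẋ₀/ω)·sinh(ωT) ⇒ p·(1 − cosh) = x(T) − x₀·cosh − (ẋ₀/ω)·sinh
numerator   = 0.9788 − (0.2242)·2.179019 − (1.1775/2.9782)·1.936007 = -0.275181
denominator = 1 − 2.179019 = -1.179019
p = -0.275181 / -1.179019 = 0.2334

p = 0.2334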